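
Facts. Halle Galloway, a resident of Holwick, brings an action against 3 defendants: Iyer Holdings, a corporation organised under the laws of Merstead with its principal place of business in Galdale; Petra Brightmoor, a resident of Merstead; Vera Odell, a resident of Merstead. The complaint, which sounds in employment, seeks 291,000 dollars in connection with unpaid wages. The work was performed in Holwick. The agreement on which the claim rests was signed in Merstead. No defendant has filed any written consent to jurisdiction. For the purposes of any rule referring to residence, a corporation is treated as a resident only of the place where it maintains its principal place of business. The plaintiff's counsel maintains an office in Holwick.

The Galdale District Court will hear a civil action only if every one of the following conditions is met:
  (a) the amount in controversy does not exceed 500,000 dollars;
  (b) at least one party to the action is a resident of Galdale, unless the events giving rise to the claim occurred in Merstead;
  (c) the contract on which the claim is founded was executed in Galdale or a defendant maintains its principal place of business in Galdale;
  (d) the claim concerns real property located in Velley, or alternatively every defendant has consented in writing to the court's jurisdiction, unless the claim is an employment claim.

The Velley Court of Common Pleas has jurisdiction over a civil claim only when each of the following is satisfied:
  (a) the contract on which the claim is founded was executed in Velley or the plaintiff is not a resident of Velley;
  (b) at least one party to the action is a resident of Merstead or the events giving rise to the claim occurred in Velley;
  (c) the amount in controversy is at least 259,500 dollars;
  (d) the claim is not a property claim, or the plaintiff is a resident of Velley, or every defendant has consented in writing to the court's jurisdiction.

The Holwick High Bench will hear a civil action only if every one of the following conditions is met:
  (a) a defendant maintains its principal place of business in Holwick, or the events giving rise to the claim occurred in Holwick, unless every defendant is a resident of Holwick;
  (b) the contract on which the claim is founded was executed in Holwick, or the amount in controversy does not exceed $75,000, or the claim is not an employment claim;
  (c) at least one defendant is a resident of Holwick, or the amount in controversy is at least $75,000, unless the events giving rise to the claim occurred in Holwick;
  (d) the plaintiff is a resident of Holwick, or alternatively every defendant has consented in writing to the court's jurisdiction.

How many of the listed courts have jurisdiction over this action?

The Galdale District Court:
  (a) The amount in controversy is 291,000 dollars, within the USD 500,000 ceiling. Met.
  (b) Iyer Holdings resides in Galdale. Met.
  (c) Iyer Holdings has its principal place of business in Galdale, so this disjunct is met. Met.
  (d) The claim does not concern real property; no such written consent has been filed — none of the alternatives is met. However, the claim is an employment claim, so the 'unless' proviso supplies this condition. Condition met.
  → The court has jurisdiction.
The Velley Court of Common Pleas:
  (a) The plaintiff resides in Holwick, which is not Velley, so this disjunct is met. Condition met.
  (b) Petra Brightmoor resides in Merstead, so one alternative holds. Condition met.
  (c) The amount in controversy is 291,000 dollars, which meets the 259,500 dollars floor. Met.
  (d) The claim is an employment claim, not a property claim, which satisfies one of the alternatives. Condition met.
  → Every requirement is satisfied — jurisdiction.
The Holwick High Bench:
  (a) The operative events occurred in Holwick, so this disjunct is met. Satisfied.
  (b) The contract was executed in Merstead, not Holwick; the amount in controversy is $291,000, above the $75,000 ceiling; the claim is an employment claim — every alternative fails. Condition not met.
  (c) The amount in controversy is USD 291,000, which meets the 75,000 dollars floor, so this disjunct is met. Satisfied.
  (d) The plaintiff resides in Holwick, so one alternative holds. Condition met.
  → The court lacks jurisdiction.
Courts with jurisdiction: the Galdale District Court, the Velley Court of Common Pleas — 2 in total.

2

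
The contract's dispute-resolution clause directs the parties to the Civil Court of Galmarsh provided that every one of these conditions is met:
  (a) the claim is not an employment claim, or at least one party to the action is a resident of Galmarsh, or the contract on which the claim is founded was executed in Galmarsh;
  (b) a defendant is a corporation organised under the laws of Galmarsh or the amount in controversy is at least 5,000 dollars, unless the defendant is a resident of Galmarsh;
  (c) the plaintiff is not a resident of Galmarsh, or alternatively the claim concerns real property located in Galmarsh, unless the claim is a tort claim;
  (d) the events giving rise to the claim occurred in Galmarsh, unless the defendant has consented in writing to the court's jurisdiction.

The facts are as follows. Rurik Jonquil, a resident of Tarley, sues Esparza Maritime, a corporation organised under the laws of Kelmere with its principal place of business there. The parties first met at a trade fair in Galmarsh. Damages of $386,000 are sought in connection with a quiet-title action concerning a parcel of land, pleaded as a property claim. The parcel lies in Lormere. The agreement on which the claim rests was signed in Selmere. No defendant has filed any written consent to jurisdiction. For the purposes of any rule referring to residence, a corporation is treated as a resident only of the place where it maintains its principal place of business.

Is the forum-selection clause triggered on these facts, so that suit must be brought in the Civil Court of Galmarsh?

No

The Civil Court of Galmarsh:
  (a) The claim is a property claim, not an employment claim, so one alternative holds. Satisfied.
  (b) The amount in controversy is USD 386,000, which meets the 5,000 dollars floor, so one alternative holds. Condition met.
  (c) The plaintiff resides in Tarley, which is not Galmarsh, so one alternative holds. Satisfied.
  (d) The operative events occurred in Lormere, not Galmarsh. Nor does the 'unless' clause help: no such written consent has been filed. Not satisfied.
  → Forum clause is not triggered.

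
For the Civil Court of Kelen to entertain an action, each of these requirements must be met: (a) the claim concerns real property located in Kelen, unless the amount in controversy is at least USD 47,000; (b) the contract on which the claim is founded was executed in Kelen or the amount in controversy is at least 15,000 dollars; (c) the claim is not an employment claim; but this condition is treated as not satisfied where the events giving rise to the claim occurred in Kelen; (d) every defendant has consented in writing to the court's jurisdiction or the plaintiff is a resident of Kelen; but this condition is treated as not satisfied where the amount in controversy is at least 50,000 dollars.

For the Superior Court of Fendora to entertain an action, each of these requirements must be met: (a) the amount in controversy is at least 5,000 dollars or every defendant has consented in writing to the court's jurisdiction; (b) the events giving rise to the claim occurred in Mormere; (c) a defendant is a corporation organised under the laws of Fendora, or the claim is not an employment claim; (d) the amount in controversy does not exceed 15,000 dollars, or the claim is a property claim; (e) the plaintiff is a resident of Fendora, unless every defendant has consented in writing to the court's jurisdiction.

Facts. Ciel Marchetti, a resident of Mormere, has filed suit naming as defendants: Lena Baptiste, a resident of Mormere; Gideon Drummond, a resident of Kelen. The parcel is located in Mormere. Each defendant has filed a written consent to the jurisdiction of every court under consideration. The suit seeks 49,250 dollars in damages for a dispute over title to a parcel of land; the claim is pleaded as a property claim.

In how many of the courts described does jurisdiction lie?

2

The Civil Court of Kelen:
  (a) The property lies in Mormere, not Kelen. However, the amount in controversy is $49,250, which meets the USD 47,000 floor, so the 'unless' proviso supplies this condition. Met.
  (b) The amount in controversy is 49,250 dollars, which meets the 15,000 dollars floor, so one alternative holds. Met.
  (c) The claim is a property claim, not an employment claim. The carve-out does not apply: the operative events occurred in Mormere, not Kelen. Satisfied.
  (d) Every defendant has filed written consent — that alternative is enough. And the carve-out is inapplicable — the amount in controversy is USD 49,250, below the 50,000 dollars floor. Satisfied.
  → The court has jurisdiction.
The Superior Court of Fendora:
  (a) The amount in controversy is $49,250, which meets the 5,000 dollars floor — that alternative is enough. Met.
  (b) The operative events occurred in Mormere. Condition met.
  (c) The claim is a property claim, not an employment claim, so this disjunct is met. Met.
  (d) The claim is a property claim — that alternative is enough. Satisfied.
  (e) The plaintiff resides in Mormere, not Fendora. However, every defendant has filed written consent, so the 'unless' proviso supplies this condition. Met.
  → The court has jurisdiction.
Courts with jurisdiction: the Civil Court of Kelen, the Superior Court of Fendora — 2 in total.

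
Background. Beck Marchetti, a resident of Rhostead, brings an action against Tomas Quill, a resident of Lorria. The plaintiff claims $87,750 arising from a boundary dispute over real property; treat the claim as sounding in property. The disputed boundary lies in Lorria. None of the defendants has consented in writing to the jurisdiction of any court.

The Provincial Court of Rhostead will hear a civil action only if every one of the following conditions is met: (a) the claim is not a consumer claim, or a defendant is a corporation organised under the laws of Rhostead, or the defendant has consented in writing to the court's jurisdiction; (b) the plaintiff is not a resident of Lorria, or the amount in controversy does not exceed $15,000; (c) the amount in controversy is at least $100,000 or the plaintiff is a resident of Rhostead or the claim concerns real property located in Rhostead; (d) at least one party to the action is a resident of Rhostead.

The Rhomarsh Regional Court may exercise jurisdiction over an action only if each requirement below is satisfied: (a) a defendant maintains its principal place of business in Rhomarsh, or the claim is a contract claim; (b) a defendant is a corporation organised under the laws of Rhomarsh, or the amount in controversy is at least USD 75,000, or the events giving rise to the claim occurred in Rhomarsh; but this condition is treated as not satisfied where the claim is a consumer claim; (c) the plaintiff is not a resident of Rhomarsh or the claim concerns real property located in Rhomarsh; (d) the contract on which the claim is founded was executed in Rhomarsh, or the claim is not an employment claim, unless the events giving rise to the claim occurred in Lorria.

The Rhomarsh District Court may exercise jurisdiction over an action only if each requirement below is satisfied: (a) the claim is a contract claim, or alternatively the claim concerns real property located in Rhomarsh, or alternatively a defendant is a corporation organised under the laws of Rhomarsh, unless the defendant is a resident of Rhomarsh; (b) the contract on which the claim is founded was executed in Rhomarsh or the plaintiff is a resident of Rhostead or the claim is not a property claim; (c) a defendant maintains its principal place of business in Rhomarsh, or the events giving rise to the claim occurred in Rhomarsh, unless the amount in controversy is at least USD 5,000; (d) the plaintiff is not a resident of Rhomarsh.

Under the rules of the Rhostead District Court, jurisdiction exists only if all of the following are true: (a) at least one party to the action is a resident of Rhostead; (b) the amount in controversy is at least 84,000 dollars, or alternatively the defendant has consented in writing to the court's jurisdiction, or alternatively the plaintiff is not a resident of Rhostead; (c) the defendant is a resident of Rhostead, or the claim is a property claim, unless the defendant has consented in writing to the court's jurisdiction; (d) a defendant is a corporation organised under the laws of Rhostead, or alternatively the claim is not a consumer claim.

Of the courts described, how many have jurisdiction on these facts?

2

The Provincial Court of Rhostead:
  (a) The claim is a property claim, not a consumer claim, which satisfies one of the alternatives. Satisfied.
  (b) The plaintiff resides in Rhostead, which is not Lorria, so one alternative holds. Condition met.
  (c) The plaintiff resides in Rhostead, which satisfies one of the alternatives. Satisfied.
  (d) Beck Marchetti resides in Rhostead. Satisfied.
  → Every requirement is satisfied — jurisdiction.
The Rhomarsh Regional Court:
  (a) No defendant is a corporation; the claim is a property claim, not a contract claim — no alternative holds. Fails.
  (b) The amount in controversy is $87,750, which meets the USD 75,000 floor — that alternative is enough. The carve-out does not apply: the claim is a property claim, not a consumer claim. Satisfied.
  (c) The plaintiff resides in Rhostead, which is not Rhomarsh, so one alternative holds. Condition met.
  (d) The claim is a property claim, not an employment claim — that alternative is enough. Condition met.
  → The court lacks jurisdiction.
The Rhomarsh District Court:
  (a) The claim is a property claim, not a contract claim; the property lies in Lorria, not Rhomarsh; no defendant is a corporation — no alternative holds. The proviso offers no rescue either, since the defendant resides in Lorria, not Rhomarsh. Not met.
  (b) The plaintiff resides in Rhostead — that alternative is enough. Condition met.
  (c) No defendant is a corporation; the operative events occurred in Lorria, not Rhomarsh — no alternative holds. The proviso rescues it, though: the amount in controversy is 87,750 dollars, which meets the 5,000 dollars floor. Met.
  (d) The plaintiff resides in Rhostead, which is not Rhomarsh. Condition met.
  → The court lacks jurisdiction.
The Rhostead District Court:
  (a) Beck Marchetti resides in Rhostead. Met.
  (b) The amount in controversy is 87,750 dollars, which meets the 84,000 dollars floor — that alternative is enough. Met.
  (c) The claim is a property claim, so this disjunct is met. Condition met.
  (d) The claim is a property claim, not a consumer claim, so one alternative holds. Satisfied.
  → Jurisdiction lies.
Courts with jurisdiction: the Provincial Court of Rhostead, the Rhostead District Court — 2 in total.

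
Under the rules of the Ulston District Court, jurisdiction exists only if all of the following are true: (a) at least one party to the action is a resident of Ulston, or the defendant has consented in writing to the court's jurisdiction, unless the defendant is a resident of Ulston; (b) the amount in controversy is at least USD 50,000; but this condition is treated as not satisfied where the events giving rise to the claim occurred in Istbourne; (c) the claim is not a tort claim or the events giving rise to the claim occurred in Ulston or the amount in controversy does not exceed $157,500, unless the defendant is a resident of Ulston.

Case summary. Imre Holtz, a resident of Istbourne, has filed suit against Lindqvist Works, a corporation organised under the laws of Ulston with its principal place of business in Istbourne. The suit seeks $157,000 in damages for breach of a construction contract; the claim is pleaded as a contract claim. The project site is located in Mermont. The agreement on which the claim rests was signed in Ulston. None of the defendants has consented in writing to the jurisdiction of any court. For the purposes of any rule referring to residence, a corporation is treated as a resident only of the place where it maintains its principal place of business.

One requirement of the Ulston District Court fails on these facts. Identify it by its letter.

The Ulston District Court:
  (a) No party resides in Ulston; no such written consent has been filed — no alternative holds. The proviso offers no rescue either, since the defendant resides in Istbourne, not Ulston. Fails.
  (b) The amount in controversy is USD 157,000, which meets the USD 50,000 floor. The carve-out does not apply: the operative events occurred in Mermont, not Istbourne. Condition met.
  (c) The claim is a contract claim, not a tort claim, which satisfies one of the alternatives. Satisfied.
Only condition (a) fails.

(a)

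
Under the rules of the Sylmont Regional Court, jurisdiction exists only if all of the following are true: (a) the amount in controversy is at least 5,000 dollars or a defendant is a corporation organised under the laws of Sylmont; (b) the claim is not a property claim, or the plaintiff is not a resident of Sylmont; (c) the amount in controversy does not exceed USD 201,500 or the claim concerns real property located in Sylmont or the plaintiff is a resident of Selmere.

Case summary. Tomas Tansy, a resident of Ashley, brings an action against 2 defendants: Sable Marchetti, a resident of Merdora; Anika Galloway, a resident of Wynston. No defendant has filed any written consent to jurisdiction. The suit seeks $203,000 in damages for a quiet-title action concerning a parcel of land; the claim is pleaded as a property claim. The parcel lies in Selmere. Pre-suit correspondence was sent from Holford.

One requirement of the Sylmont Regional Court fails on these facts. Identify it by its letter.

The Sylmont Regional Court:
  (a) The amount in controversy is USD 203,000, which meets the USD 5,000 floor — that alternative is enough. Met.
  (b) The plaintiff resides in Ashley, which is not Sylmont, so one alternative holds. Satisfied.
  (c) The amount in controversy is 203,000 dollars, above the $201,500 ceiling; the property lies in Selmere, not Sylmont; the plaintiff resides in Ashley, not Selmere — no alternative holds. Not satisfied.
Only condition (c) fails.

(c)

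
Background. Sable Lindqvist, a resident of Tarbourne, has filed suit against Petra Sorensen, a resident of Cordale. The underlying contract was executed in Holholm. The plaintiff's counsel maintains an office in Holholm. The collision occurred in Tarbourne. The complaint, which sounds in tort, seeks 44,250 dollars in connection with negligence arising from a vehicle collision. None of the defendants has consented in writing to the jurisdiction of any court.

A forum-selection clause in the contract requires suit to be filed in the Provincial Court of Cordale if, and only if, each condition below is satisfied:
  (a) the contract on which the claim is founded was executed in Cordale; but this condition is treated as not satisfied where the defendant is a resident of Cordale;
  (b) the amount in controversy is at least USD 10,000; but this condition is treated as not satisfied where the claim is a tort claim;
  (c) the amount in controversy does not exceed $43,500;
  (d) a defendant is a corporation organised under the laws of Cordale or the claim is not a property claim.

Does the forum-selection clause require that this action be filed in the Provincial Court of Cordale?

No

The Provincial Court of Cordale:
  (a) The contract was executed in Holholm, not Cordale. Not satisfied.
  (b) The amount in controversy is 44,250 dollars, which meets the USD 10,000 floor. But the carve-out bites: the claim is a tort claim. Fails.
  (c) The amount in controversy is $44,250, above the USD 43,500 ceiling. Not met.
  (d) The claim is a tort claim, not a property claim, which satisfies one of the alternatives. Condition met.
  → The clause does not apply.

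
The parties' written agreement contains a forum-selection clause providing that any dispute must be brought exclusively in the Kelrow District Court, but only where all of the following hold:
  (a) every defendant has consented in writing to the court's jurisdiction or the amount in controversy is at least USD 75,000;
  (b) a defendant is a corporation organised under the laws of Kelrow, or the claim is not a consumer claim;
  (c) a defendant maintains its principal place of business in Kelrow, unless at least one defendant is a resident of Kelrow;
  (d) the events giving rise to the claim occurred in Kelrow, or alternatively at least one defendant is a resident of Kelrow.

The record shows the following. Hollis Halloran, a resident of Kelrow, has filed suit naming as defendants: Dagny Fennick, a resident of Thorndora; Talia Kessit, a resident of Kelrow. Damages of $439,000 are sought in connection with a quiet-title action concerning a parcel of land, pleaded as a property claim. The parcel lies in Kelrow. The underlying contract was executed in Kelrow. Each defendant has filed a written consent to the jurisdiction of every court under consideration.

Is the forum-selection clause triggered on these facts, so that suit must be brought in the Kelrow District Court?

Yes

The Kelrow District Court:
  (a) Every defendant has filed written consent, so this disjunct is met. Satisfied.
  (b) The claim is a property claim, not a consumer claim — that alternative is enough. Condition met.
  (c) No defendant is a corporation. But Talia Kessit resides in Kelrow, and the 'unless' clause therefore excuses the requirement. Satisfied.
  (d) The operative events occurred in Kelrow, so one alternative holds. Condition met.
  → Forum clause is triggered.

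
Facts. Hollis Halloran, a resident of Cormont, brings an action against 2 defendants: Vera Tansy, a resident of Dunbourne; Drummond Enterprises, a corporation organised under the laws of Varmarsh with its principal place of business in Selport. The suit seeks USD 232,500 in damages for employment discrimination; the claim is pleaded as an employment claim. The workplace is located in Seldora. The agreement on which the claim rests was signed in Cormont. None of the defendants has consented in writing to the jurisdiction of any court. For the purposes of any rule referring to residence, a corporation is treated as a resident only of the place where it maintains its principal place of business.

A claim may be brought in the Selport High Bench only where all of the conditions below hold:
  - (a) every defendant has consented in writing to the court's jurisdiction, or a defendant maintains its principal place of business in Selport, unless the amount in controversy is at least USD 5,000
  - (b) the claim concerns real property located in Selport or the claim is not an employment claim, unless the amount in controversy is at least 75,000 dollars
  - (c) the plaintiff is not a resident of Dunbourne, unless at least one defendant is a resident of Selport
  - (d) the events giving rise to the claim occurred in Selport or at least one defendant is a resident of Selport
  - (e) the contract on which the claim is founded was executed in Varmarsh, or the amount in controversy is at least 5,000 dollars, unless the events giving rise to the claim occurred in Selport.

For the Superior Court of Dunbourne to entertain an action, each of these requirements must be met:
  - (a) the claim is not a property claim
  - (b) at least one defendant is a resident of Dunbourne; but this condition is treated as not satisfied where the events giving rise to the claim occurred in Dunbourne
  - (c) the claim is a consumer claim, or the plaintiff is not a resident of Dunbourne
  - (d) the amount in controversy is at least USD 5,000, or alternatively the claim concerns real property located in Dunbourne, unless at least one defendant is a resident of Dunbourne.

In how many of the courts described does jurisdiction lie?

The Selport High Bench:
  (a) Drummond Enterprises has its principal place of business in Selport, so this disjunct is met. Condition met.
  (b) The claim does not concern real property; the claim is an employment claim — no alternative holds. However, the amount in controversy is 232,500 dollars, which meets the 75,000 dollars floor, so the 'unless' proviso supplies this condition. Condition met.
  (c) The plaintiff resides in Cormont, which is not Dunbourne. Condition met.
  (d) Drummond Enterprises resides in Selport, so one alternative holds. Satisfied.
  (e) The amount in controversy is $232,500, which meets the USD 5,000 floor, which satisfies one of the alternatives. Condition met.
  → Every requirement is satisfied — jurisdiction.
The Superior Court of Dunbourne:
  (a) The claim is an employment claim, not a property claim. Met.
  (b) Vera Tansy resides in Dunbourne. The carve-out does not apply: the operative events occurred in Seldora, not Dunbourne. Satisfied.
  (c) The plaintiff resides in Cormont, which is not Dunbourne, so this disjunct is met. Satisfied.
  (d) The amount in controversy is USD 232,500, which meets the 5,000 dollars floor, so one alternative holds. Met.
  → The court has jurisdiction.
Courts with jurisdiction: the Selport High Bench, the Superior Court of Dunbourne — 2 in total.

2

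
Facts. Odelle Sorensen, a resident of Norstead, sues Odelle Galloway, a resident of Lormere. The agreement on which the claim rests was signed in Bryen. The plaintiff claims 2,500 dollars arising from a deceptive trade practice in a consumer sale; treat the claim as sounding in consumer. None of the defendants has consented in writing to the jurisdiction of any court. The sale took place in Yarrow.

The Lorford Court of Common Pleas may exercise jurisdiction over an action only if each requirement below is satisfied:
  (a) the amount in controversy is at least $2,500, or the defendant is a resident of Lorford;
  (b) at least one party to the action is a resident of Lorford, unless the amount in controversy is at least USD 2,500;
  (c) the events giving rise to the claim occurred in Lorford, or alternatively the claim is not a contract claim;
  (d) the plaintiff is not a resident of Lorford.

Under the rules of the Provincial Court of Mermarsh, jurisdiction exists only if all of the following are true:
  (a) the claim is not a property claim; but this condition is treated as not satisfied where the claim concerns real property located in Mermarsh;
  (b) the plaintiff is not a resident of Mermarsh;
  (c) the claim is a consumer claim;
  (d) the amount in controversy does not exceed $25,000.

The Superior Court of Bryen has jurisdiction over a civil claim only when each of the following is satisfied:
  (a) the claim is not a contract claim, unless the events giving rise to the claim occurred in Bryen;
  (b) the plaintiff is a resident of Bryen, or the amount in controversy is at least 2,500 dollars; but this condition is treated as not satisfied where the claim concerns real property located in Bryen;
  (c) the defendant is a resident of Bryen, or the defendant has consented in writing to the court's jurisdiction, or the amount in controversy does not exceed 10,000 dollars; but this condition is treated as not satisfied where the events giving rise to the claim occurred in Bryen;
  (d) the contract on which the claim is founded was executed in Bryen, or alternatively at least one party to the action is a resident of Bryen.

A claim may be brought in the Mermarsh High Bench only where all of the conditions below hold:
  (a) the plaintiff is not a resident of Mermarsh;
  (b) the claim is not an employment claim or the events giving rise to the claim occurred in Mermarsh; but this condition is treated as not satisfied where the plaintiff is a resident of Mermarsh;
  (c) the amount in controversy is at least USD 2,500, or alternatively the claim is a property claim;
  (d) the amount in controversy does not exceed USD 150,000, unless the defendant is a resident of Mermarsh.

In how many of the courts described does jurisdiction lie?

The Lorford Court of Common Pleas:
  (a) The amount in controversy is USD 2,500, which meets the 2,500 dollars floor, so one alternative holds. Condition met.
  (b) No party resides in Lorford. However, the amount in controversy is USD 2,500, which meets the 2,500 dollars floor, so the 'unless' proviso supplies this condition. Condition met.
  (c) The claim is a consumer claim, not a contract claim, so one alternative holds. Condition met.
  (d) The plaintiff resides in Norstead, which is not Lorford. Met.
  → All conditions met; jurisdiction exists.
The Provincial Court of Mermarsh:
  (a) The claim is a consumer claim, not a property claim. The carve-out does not apply: the claim does not concern real property. Condition met.
  (b) The plaintiff resides in Norstead, which is not Mermarsh. Condition met.
  (c) The claim is a consumer claim. Satisfied.
  (d) The amount in controversy is USD 2,500, within the $25,000 ceiling. Condition met.
  → Jurisdiction lies.
The Superior Court of Bryen:
  (a) The claim is a consumer claim, not a contract claim. Met.
  (b) The amount in controversy is USD 2,500, which meets the $2,500 floor, so this disjunct is met. The carve-out does not apply: the claim does not concern real property. Met.
  (c) The amount in controversy is USD 2,500, within the $10,000 ceiling, so one alternative holds. And the carve-out is inapplicable — the operative events occurred in Yarrow, not Bryen. Condition met.
  (d) The contract was executed in Bryen — that alternative is enough. Met.
  → The court has jurisdiction.
The Mermarsh High Bench:
  (a) The plaintiff resides in Norstead, which is not Mermarsh. Satisfied.
  (b) The claim is a consumer claim, not an employment claim, so this disjunct is met. The carve-out does not apply: the plaintiff resides in Norstead, not Mermarsh. Condition met.
  (c) The amount in controversy is USD 2,500, which meets the $2,500 floor, so this disjunct is met. Satisfied.
  (d) The amount in controversy is 2,500 dollars, within the 150,000 dollars ceiling. Condition met.
  → The court has jurisdiction.
Courts with jurisdiction: the Lorford Court of Common Pleas, the Provincial Court of Mermarsh, the Superior Court of Bryen, the Mermarsh High Bench — 4 in total.

4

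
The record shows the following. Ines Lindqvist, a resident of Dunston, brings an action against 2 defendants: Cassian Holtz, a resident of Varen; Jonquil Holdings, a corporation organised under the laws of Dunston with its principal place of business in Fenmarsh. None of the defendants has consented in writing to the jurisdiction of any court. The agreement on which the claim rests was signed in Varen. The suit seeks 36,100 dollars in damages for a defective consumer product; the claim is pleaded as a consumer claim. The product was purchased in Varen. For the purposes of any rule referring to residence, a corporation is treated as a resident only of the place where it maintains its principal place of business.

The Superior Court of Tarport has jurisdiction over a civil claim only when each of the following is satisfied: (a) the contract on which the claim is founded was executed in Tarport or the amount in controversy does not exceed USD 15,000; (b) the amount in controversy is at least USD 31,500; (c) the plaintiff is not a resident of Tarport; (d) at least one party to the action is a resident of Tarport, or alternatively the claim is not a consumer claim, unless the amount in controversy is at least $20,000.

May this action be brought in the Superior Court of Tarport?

The Superior Court of Tarport:
  (a) The contract was executed in Varen, not Tarport; the amount in controversy is 36,100 dollars, above the USD 15,000 ceiling — none of the alternatives is met. Fails.
  (b) The amount in controversy is USD 36,100, which meets the 31,500 dollars floor. Satisfied.
  (c) The plaintiff resides in Dunston, which is not Tarport. Satisfied.
  (d) No party resides in Tarport; the claim is a consumer claim — every alternative fails. But the amount in controversy is 36,100 dollars, which meets the 20,000 dollars floor, and the 'unless' clause therefore excuses the requirement. Condition met.
  → At least one condition fails; no jurisdiction.

No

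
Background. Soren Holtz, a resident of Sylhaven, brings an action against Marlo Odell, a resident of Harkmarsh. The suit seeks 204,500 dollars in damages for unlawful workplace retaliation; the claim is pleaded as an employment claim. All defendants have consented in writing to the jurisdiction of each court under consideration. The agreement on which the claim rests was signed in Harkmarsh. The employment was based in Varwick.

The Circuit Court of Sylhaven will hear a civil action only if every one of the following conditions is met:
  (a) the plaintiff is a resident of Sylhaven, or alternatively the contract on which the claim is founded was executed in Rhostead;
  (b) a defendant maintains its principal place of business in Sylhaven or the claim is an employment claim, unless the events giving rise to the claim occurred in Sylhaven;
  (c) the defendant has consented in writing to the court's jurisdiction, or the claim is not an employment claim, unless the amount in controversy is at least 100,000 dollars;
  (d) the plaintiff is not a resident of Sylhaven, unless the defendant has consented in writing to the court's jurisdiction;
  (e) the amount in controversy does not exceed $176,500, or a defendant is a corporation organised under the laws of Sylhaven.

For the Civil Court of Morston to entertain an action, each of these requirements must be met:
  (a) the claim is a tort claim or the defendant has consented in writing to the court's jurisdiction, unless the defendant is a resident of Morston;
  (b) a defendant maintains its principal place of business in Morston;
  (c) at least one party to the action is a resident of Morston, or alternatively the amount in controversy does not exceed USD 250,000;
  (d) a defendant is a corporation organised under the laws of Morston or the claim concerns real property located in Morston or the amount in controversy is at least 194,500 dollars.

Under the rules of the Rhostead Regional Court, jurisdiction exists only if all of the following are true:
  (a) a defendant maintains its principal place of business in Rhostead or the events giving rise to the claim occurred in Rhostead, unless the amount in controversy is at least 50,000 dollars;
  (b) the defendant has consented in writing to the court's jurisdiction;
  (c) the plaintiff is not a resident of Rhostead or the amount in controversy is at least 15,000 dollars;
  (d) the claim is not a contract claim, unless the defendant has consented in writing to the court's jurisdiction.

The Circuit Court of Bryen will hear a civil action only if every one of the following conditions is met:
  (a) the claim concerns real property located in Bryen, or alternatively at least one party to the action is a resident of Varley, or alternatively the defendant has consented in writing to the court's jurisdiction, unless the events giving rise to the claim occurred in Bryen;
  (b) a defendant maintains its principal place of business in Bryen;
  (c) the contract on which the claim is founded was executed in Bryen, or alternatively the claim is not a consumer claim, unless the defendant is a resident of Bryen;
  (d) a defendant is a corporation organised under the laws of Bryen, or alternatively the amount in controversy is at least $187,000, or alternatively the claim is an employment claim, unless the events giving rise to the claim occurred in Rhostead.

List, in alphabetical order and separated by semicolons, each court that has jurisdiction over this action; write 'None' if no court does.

The Circuit Court of Sylhaven:
  (a) The plaintiff resides in Sylhaven — that alternative is enough. Satisfied.
  (b) The claim is an employment claim, so this disjunct is met. Met.
  (c) Every defendant has filed written consent, which satisfies one of the alternatives. Met.
  (d) The plaintiff resides in Sylhaven. However, every defendant has filed written consent, so the 'unless' proviso supplies this condition. Condition met.
  (e) The amount in controversy is $204,500, above the 176,500 dollars ceiling; no defendant is a corporation — no alternative holds. Not met.
  → No jurisdiction.
The Civil Court of Morston:
  (a) Every defendant has filed written consent — that alternative is enough. Satisfied.
  (b) No defendant is a corporation. Condition not met.
  (c) The amount in controversy is 204,500 dollars, within the $250,000 ceiling, so this disjunct is met. Met.
  (d) The amount in controversy is 204,500 dollars, which meets the $194,500 floor, so one alternative holds. Met.
  → No jurisdiction.
The Rhostead Regional Court:
  (a) No defendant is a corporation; the operative events occurred in Varwick, not Rhostead — none of the alternatives is met. However, the amount in controversy is 204,500 dollars, which meets the 50,000 dollars floor, so the 'unless' proviso supplies this condition. Satisfied.
  (b) Every defendant has filed written consent. Satisfied.
  (c) The plaintiff resides in Sylhaven, which is not Rhostead, so this disjunct is met. Met.
  (d) The claim is an employment claim, not a contract claim. Satisfied.
  → Jurisdiction lies.
The Circuit Court of Bryen:
  (a) Every defendant has filed written consent, which satisfies one of the alternatives. Condition met.
  (b) No defendant is a corporation. Fails.
  (c) The claim is an employment claim, not a consumer claim, so this disjunct is met. Met.
  (d) The amount in controversy is 204,500 dollars, which meets the $187,000 floor, so one alternative holds. Met.
  → Not every requirement is met — no jurisdiction.

the Rhostead Regional Court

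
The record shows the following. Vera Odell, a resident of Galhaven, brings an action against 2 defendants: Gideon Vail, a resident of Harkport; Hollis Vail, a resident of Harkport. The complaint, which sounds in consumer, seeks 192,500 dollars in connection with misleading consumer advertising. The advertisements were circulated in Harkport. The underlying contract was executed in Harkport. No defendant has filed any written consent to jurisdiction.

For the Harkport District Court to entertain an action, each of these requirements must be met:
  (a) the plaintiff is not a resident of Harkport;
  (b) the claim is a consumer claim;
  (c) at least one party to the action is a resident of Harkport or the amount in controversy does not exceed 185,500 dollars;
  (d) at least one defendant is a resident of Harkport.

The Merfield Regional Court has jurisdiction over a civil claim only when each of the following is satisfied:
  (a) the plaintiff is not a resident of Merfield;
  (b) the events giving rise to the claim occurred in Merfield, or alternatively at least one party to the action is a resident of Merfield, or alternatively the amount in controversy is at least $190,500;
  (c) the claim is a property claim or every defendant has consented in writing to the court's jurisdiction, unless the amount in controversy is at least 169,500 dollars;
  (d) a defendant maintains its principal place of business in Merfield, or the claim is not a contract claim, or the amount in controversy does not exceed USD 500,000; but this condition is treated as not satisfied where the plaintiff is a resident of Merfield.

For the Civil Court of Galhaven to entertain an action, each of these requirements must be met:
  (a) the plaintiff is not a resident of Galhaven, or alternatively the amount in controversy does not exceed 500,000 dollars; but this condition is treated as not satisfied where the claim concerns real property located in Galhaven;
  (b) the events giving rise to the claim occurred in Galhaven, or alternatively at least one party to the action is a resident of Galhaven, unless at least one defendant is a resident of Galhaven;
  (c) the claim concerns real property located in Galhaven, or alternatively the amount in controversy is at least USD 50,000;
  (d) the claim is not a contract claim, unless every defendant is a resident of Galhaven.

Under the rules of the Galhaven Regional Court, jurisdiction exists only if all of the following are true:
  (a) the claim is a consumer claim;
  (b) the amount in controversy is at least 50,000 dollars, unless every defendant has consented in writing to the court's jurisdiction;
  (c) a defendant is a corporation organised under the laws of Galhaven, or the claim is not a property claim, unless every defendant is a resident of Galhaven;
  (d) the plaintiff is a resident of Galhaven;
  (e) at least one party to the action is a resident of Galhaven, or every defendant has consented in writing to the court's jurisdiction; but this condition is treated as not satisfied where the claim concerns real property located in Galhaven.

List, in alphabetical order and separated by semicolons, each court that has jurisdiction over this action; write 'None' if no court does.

The Harkport District Court:
  (a) The plaintiff resides in Galhaven, which is not Harkport. Condition met.
  (b) The claim is a consumer claim. Condition met.
  (c) Gideon Vail resides in Harkport, which satisfies one of the alternatives. Satisfied.
  (d) Gideon Vail resides in Harkport. Condition met.
  → The court has jurisdiction.
The Merfield Regional Court:
  (a) The plaintiff resides in Galhaven, which is not Merfield. Condition met.
  (b) The amount in controversy is USD 192,500, which meets the 190,500 dollars floor, so one alternative holds. Condition met.
  (c) The claim is a consumer claim, not a property claim; no such written consent has been filed — every alternative fails. The proviso rescues it, though: the amount in controversy is USD 192,500, which meets the 169,500 dollars floor. Met.
  (d) The claim is a consumer claim, not a contract claim — that alternative is enough. The carve-out does not apply: the plaintiff resides in Galhaven, not Merfield. Satisfied.
  → Jurisdiction lies.
The Civil Court of Galhaven:
  (a) The amount in controversy is $192,500, within the USD 500,000 ceiling, which satisfies one of the alternatives. And the carve-out is inapplicable — the claim does not concern real property. Condition met.
  (b) Vera Odell resides in Galhaven, so one alternative holds. Satisfied.
  (c) The amount in controversy is 192,500 dollars, which meets the $50,000 floor — that alternative is enough. Condition met.
  (d) The claim is a consumer claim, not a contract claim. Satisfied.
  → Every requirement is satisfied — jurisdiction.
The Galhaven Regional Court:
  (a) The claim is a consumer claim. Condition met.
  (b) The amount in controversy is 192,500 dollars, which meets the USD 50,000 floor. Satisfied.
  (c) The claim is a consumer claim, not a property claim, so one alternative holds. Condition met.
  (d) The plaintiff resides in Galhaven. Condition met.
  (e) Vera Odell resides in Galhaven, so one alternative holds. The carve-out does not apply: the claim does not concern real property. Condition met.
  → Jurisdiction lies.

the Civil Court of Galhaven; the Galhaven Regional Court; the Harkport District Court; the Merfield Regional Court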